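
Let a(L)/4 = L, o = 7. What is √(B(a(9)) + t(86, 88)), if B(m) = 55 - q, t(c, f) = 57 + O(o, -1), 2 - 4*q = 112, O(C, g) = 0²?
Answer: 3*√62/2 ≈ 11.811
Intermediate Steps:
O(C, g) = 0
q = -55/2 (q = ½ - ¼*112 = ½ - 28 = -55/2 ≈ -27.500)
a(L) = 4*L
t(c, f) = 57 (t(c, f) = 57 + 0 = 57)
B(m) = 165/2 (B(m) = 55 - 1*(-55/2) = 55 + 55/2 = 165/2)
√(B(a(9)) + t(86, 88)) = √(165/2 + 57) = √(279/2) = 3*√62/2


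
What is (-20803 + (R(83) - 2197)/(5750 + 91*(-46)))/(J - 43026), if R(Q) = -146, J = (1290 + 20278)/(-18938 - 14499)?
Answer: 217596192739/450019707704 ≈ 0.48353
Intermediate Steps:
J = -21568/33437 (J = 21568/(-33437) = 21568*(-1/33437) = -21568/33437 ≈ -0.64503)
(-20803 + (R(83) - 2197)/(5750 + 91*(-46)))/(J - 43026) = (-20803 + (-146 - 2197)/(5750 + 91*(-46)))/(-21568/33437 - 43026) = (-20803 - 2343/(5750 - 4186))/(-1438681930/33437) = (-20803 - 2343/1564)*(-33437/1438681930) = -32538235/1564*(-33437/1438681930) = 217596192739/450019707704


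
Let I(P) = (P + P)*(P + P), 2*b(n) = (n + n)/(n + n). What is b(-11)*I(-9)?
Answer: 162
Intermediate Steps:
b(n) = 1/2 (b(n) = ((n + n)/(n + n))/2 = ((2*n)/((2*n)))/2 = ((2*n)*(1/(2*n)))/2 = (1/2)*1 = 1/2)
I(P) = 4*P**2 (I(P) = (2*P)*(2*P) = 4*P**2)
b(-11)*I(-9) = (4*(-9)**2)/2 = (4*81)/2 = (1/2)*324 = 162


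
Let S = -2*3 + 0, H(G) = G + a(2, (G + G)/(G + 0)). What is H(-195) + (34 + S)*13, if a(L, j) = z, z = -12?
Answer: 157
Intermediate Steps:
a(L, j) = -12
H(G) = -12 + G (H(G) = G - 12 = -12 + G)
S = -6 (S = -6 + 0 = -6)
H(-195) + (34 + S)*13 = (-12 - 195) + (34 - 6)*13 = -207 + 28*13 = -207 + 364 = 157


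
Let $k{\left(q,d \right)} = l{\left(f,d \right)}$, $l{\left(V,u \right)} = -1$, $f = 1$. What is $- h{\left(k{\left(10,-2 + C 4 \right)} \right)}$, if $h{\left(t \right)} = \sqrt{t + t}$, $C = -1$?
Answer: $- i \sqrt{2} \approx - 1.4142 i$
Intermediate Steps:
$k{\left(q,d \right)} = -1$
$h{\left(t \right)} = \sqrt{2} \sqrt{t}$ ($h{\left(t \right)} = \sqrt{2 t} = \sqrt{2} \sqrt{t}$)
$- h{\left(k{\left(10,-2 + C 4 \right)} \right)} = - \sqrt{2} \sqrt{-1} = - \sqrt{2} i = - i \sqrt{2}$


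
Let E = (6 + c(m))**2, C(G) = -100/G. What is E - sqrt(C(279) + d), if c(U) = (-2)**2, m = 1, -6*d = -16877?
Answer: 100 - sqrt(97300382)/186 ≈ 46.967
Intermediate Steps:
d = 16877/6 (d = -1/6*(-16877) = 16877/6 ≈ 2812.8)
c(U) = 4
E = 100 (E = (6 + 4)**2 = 10**2 = 100)
E - sqrt(C(279) + d) = 100 - sqrt(-100/279 + 16877/6) = 100 - sqrt(1569361/558) = 100 - sqrt(97300382)/186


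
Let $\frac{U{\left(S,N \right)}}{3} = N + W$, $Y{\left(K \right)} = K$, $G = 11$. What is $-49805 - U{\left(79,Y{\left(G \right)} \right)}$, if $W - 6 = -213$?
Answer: $-49217$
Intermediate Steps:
$W = -207$ ($W = 6 - 213 = -207$)
$U{\left(S,N \right)} = -621 + 3 N$ ($U{\left(S,N \right)} = 3 \left(N - 207\right) = 3 \left(-207 + N\right) = -621 + 3 N$)
$-49805 - U{\left(79,Y{\left(G \right)} \right)} = -49805 - \left(-621 + 3 \cdot 11\right) = -49805 - \left(-621 + 33\right) = -49805 - -588 = -49805 + 588 = -49217$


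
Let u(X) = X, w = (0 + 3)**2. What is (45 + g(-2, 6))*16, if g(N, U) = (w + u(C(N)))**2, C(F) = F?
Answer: 1504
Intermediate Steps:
w = 9 (w = 3**2 = 9)
g(N, U) = (9 + N)**2
(45 + g(-2, 6))*16 = (45 + (9 - 2)**2)*16 = (45 + 7**2)*16 = (45 + 49)*16 = 94*16 = 1504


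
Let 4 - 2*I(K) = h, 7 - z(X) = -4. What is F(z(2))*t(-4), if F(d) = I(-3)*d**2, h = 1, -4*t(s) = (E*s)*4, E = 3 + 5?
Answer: 5808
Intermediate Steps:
E = 8
z(X) = 11 (z(X) = 7 - 1*(-4) = 7 + 4 = 11)
t(s) = -8*s (t(s) = -8*s*4/4 = -8*s)
I(K) = 3/2 (I(K) = 2 - 1/2*1 = 2 - 1/2 = 3/2)
F(d) = 3*d**2/2
F(z(2))*t(-4) = ((3/2)*11**2)*(-8*(-4)) = ((3/2)*121)*32 = (363/2)*32 = 5808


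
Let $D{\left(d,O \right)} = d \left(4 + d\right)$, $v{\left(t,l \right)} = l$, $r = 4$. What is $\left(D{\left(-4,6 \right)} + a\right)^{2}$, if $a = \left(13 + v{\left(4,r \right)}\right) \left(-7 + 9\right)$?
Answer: $1156$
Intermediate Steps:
$a = 34$ ($a = \left(13 + 4\right) \left(-7 + 9\right) = 17 \cdot 2 = 34$)
$\left(D{\left(-4,6 \right)} + a\right)^{2} = \left(- 4 \left(4 - 4\right) + 34\right)^{2} = \left(\left(-4\right) 0 + 34\right)^{2} = \left(0 + 34\right)^{2} = 34^{2} = 1156$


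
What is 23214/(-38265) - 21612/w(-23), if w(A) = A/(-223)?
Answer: -61472594354/293365 ≈ -2.0954e+5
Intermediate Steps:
w(A) = -A/223 (w(A) = A*(-1/223) = -A/223)
23214/(-38265) - 21612/w(-23) = 23214/(-38265) - 21612/((-1/223*(-23))) = 23214*(-1/38265) - 21612/23/223 = -7738/12755 - 21612*223/23 = -7738/12755 - 4819476/23 = -61472594354/293365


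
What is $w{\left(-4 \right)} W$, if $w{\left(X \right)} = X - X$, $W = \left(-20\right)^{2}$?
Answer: $0$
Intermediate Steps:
$W = 400$
$w{\left(X \right)} = 0$
$w{\left(-4 \right)} W = 0 \cdot 400 = 0$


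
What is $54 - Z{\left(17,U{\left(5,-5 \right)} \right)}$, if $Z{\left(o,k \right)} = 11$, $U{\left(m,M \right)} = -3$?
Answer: $43$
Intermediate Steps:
$54 - Z{\left(17,U{\left(5,-5 \right)} \right)} = 54 - 11 = 43$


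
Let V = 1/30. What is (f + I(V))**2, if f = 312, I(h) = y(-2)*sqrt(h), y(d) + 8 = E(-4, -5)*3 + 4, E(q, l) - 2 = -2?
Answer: 1460168/15 - 416*sqrt(30)/5 ≈ 96889.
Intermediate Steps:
E(q, l) = 0 (E(q, l) = 2 - 2 = 0)
y(d) = -4 (y(d) = -8 + (0*3 + 4) = -8 + (0 + 4) = -8 + 4 = -4)
V = 1/30 ≈ 0.033333
I(h) = -4*sqrt(h)
(f + I(V))**2 = (312 - 2*sqrt(30)/15)**2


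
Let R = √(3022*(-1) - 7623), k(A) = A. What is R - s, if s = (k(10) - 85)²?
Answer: -5625 + I*√10645 ≈ -5625.0 + 103.17*I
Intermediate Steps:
s = 5625 (s = (10 - 85)² = (-75)² = 5625)
R = I*√10645 (R = √(-3022 - 7623) = √(-10645) = I*√10645 ≈ 103.17*I)
R - s = I*√10645 - 1*5625 = I*√10645 - 5625 = -5625 + I*√10645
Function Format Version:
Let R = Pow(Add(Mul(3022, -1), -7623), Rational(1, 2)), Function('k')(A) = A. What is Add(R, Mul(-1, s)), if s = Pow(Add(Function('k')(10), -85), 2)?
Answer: Add(-5625, Mul(I, Pow(10645, Rational(1, 2)))) ≈ Add(-5625.0, Mul(103.17, I))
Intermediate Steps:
s = 5625 (s = Pow(Add(10, -85), 2) = Pow(-75, 2) = 5625)
R = Mul(I, Pow(10645, Rational(1, 2))) (R = Pow(Add(-3022, -7623), Rational(1, 2)) = Pow(-10645, Rational(1, 2)) = Mul(I, Pow(10645, Rational(1, 2))) ≈ Mul(103.17, I))
Add(R, Mul(-1, s)) = Add(Mul(I, Pow(10645, Rational(1, 2))), Mul(-1, 5625)) = Add(Mul(I, Pow(10645, Rational(1, 2))), -5625) = Add(-5625, Mul(I, Pow(10645, Rational(1, 2))))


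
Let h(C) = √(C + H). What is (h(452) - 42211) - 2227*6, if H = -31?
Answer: -55573 + √421 ≈ -55553.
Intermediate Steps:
h(C) = √(-31 + C) (h(C) = √(C - 31) = √(-31 + C))
(h(452) - 42211) - 2227*6 = (√(-31 + 452) - 42211) - 2227*6 = (√421 - 42211) - 13362 = (-42211 + √421) - 13362 = -55573 + √421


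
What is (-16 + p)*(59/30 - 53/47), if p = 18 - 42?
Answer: -4732/141 ≈ -33.560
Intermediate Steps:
p = -24
(-16 + p)*(59/30 - 53/47) = (-16 - 24)*(59/30 - 53/47) = -40*(59*(1/30) - 53*1/47) = -40*(59/30 - 53/47) = -40*1183/1410 = -4732/141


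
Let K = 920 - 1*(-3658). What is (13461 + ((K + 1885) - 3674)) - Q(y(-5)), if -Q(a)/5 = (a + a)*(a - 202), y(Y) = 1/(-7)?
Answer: 810400/49 ≈ 16539.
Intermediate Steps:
y(Y) = -1/7
K = 4578 (K = 920 + 3658 = 4578)
Q(a) = -10*a*(-202 + a) (Q(a) = -5*(a + a)*(a - 202) = -5*2*a*(-202 + a) = -10*a*(-202 + a))
(13461 + ((K + 1885) - 3674)) - Q(y(-5)) = (13461 + ((4578 + 1885) - 3674)) - 10*(-1)*(202 - 1*(-1/7))/7 = (13461 + (6463 - 3674)) - 10*(-1)*(202 + 1/7)/7 = (13461 + 2789) - 10*(-1)*1415/(7*7) = 16250 - 1*(-14150/49) = 16250 + 14150/49 = 810400/49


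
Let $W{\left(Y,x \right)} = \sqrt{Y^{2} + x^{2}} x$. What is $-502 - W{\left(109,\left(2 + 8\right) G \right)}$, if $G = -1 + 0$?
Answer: $-502 + 10 \sqrt{11981} \approx 592.58$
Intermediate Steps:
$G = -1$
$W{\left(Y,x \right)} = x \sqrt{Y^{2} + x^{2}}$
$-502 - W{\left(109,\left(2 + 8\right) G \right)} = -502 - \left(2 + 8\right) \left(-1\right) \sqrt{109^{2} + \left(\left(2 + 8\right) \left(-1\right)\right)^{2}} = -502 - 10 \left(-1\right) \sqrt{11881 + \left(10 \left(-1\right)\right)^{2}} = -502 - - 10 \sqrt{11881 + \left(-10\right)^{2}} = -502 - - 10 \sqrt{11881 + 100} = -502 - - 10 \sqrt{11981} = -502 + 10 \sqrt{11981}$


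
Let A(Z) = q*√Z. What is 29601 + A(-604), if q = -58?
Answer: 29601 - 116*I*√151 ≈ 29601.0 - 1425.4*I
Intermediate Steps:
A(Z) = -58*√Z
29601 + A(-604) = 29601 - 116*I*√151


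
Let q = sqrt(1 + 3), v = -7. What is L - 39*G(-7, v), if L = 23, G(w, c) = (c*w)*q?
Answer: -3799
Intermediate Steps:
q = 2 (q = sqrt(4) = 2)
G(w, c) = 2*c*w (G(w, c) = (c*w)*2 = 2*c*w)
L - 39*G(-7, v) = 23 - 78*(-7)*(-7) = 23 - 39*98 = 23 - 3822 = -3799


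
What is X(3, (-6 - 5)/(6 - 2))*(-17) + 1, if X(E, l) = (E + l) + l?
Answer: 87/2 ≈ 43.500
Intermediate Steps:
X(E, l) = E + 2*l
X(3, (-6 - 5)/(6 - 2))*(-17) + 1 = (3 + 2*((-6 - 5)/(6 - 2)))*(-17) + 1 = (3 + 2*(-11/4))*(-17) + 1 = (3 - 11/2)*(-17) + 1 = -5/2*(-17) + 1 = 85/2 + 1 = 87/2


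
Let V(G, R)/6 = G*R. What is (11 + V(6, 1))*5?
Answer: 235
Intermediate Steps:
V(G, R) = 6*G*R (V(G, R) = 6*(G*R) = 6*G*R)
(11 + V(6, 1))*5 = (11 + 6*6*1)*5 = (11 + 36)*5 = 47*5 = 235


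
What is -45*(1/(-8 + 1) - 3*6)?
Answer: 5715/7 ≈ 816.43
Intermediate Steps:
-45*(1/(-8 + 1) - 3*6) = -45*(1/(-7) - 18) = -45*(-⅐ - 18) = -45*(-127/7) = 5715/7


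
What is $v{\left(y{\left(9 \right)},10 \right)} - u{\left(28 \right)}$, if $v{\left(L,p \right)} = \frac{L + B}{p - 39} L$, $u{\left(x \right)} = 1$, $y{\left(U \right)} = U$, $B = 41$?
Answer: $- \frac{479}{29} \approx -16.517$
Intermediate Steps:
$v{\left(L,p \right)} = \frac{L \left(41 + L\right)}{-39 + p}$ ($v{\left(L,p \right)} = \frac{L + 41}{p - 39} L = \frac{41 + L}{-39 + p} L = \frac{L \left(41 + L\right)}{-39 + p}$)
$v{\left(y{\left(9 \right)},10 \right)} - u{\left(28 \right)} = \frac{9 \left(41 + 9\right)}{-39 + 10} - 1 = 9 \frac{1}{-29} \cdot 50 - 1 = 9 \left(- \frac{1}{29}\right) 50 - 1 = - \frac{450}{29} - 1 = - \frac{479}{29}$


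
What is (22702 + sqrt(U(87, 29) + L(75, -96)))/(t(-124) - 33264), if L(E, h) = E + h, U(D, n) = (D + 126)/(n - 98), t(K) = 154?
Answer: -11351/16555 - I*sqrt(12742)/761530 ≈ -0.68565 - 0.00014823*I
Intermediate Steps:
U(D, n) = (126 + D)/(-98 + n)
(22702 + sqrt(U(87, 29) + L(75, -96)))/(t(-124) - 33264) = (22702 + sqrt((126 + 87)/(-98 + 29) + (75 - 96)))/(154 - 33264) = (22702 + sqrt(213/(-69) - 21))/(-33110) = (22702 + sqrt(-1/69*213 - 21))*(-1/33110) = (22702 + sqrt(-71/23 - 21))*(-1/33110) = (22702 + sqrt(-554/23))*(-1/33110) = (22702 + I*sqrt(12742)/23)*(-1/33110) = -11351/16555 - I*sqrt(12742)/761530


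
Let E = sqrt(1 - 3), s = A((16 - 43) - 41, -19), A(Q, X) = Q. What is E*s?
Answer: -68*I*sqrt(2) ≈ -96.167*I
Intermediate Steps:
s = -68 (s = (16 - 43) - 41 = -27 - 41 = -68)
E = I*sqrt(2) (E = sqrt(-2) = I*sqrt(2) ≈ 1.4142*I)
E*s = (I*sqrt(2))*(-68) = -68*I*sqrt(2)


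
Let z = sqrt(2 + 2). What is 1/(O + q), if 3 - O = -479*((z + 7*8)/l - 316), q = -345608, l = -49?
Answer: -49/24379263 ≈ -2.0099e-6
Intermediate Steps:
z = 2 (z = sqrt(4) = 2)
O = -7444471/49 (O = 3 - (-479)*((2 + 7*8)/(-49) - 316) = 3 - (-479)*((2 + 56)*(-1/49) - 316) = 3 - (-479)*(58*(-1/49) - 316) = 3 - (-479)*(-58/49 - 316) = 3 - (-479)*(-15542)/49 = 3 - 1*7444618/49 = 3 - 7444618/49 = -7444471/49 ≈ -1.5193e+5)
1/(O + q) = 1/(-7444471/49 - 345608) = 1/(-24379263/49) = -49/24379263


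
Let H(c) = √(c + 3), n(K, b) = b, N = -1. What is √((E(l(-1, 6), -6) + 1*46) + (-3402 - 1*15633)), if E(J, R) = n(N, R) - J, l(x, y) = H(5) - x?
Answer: √(-18996 - 2*√2) ≈ 137.84*I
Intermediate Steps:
H(c) = √(3 + c)
l(x, y) = -x + 2*√2 (l(x, y) = √(3 + 5) - x = √8 - x = 2*√2 - x = -x + 2*√2)
E(J, R) = R - J
√((E(l(-1, 6), -6) + 1*46) + (-3402 - 1*15633)) = √(((-6 - (-1*(-1) + 2*√2)) + 1*46) + (-3402 - 1*15633)) = √(((-6 - (1 + 2*√2)) + 46) + (-3402 - 15633)) = √(((-6 + (-1 - 2*√2)) + 46) - 19035) = √(((-7 - 2*√2) + 46) - 19035) = √((39 - 2*√2) - 19035) = √(-18996 - 2*√2)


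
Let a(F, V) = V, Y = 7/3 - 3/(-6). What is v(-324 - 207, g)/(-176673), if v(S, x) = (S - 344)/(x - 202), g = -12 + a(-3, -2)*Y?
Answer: -125/5544167 ≈ -2.2546e-5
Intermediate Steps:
Y = 17/6 (Y = 7*(⅓) - 3*(-⅙) = 7/3 + ½ = 17/6 ≈ 2.8333)
g = -53/3 (g = -12 - 2*17/6 = -12 - 17/3 = -53/3 ≈ -17.667)
v(S, x) = (-344 + S)/(-202 + x)
v(-324 - 207, g)/(-176673) = ((-344 + (-324 - 207))/(-202 - 53/3))/(-176673) = ((-344 - 531)/(-659/3))*(-1/176673) = -3/659*(-875)*(-1/176673) = (2625/659)*(-1/176673) = -125/5544167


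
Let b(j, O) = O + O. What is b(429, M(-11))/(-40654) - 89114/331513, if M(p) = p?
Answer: -1807773635/6738664751 ≈ -0.26827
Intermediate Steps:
b(j, O) = 2*O
b(429, M(-11))/(-40654) - 89114/331513 = (2*(-11))/(-40654) - 89114/331513 = -22*(-1/40654) - 89114*1/331513 = 11/20327 - 89114/331513 = -1807773635/6738664751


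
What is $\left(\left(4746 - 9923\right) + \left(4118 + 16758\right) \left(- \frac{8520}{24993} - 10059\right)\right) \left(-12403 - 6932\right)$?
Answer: $\frac{11275805516875795}{2777} \approx 4.0604 \cdot 10^{12}$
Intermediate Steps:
$\left(\left(4746 - 9923\right) + \left(4118 + 16758\right) \left(- \frac{8520}{24993} - 10059\right)\right) \left(-12403 - 6932\right) = \left(\left(4746 - 9923\right) + 20876 \left(\left(-8520\right) \frac{1}{24993} - 10059\right)\right) \left(-19335\right) = \left(-5177 + 20876 \left(- \frac{2840}{8331} - 10059\right)\right) \left(-19335\right) = \left(-5177 + 20876 \left(- \frac{83804369}{8331}\right)\right) \left(-19335\right) = \left(-5177 - \frac{1749500007244}{8331}\right) \left(-19335\right) = \left(- \frac{1749543136831}{8331}\right) \left(-19335\right) = \frac{11275805516875795}{2777}$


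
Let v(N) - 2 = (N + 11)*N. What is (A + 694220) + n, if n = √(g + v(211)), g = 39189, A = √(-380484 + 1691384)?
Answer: 694220 + √86033 + 10*√13109 ≈ 6.9566e+5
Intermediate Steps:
A = 10*√13109 (A = √1310900 = 10*√13109 ≈ 1144.9)
v(N) = 2 + N*(11 + N) (v(N) = 2 + (N + 11)*N = 2 + (11 + N)*N = 2 + N*(11 + N))
n = √86033 (n = √(39189 + (2 + 211² + 11*211)) = √(39189 + (2 + 44521 + 2321)) = √(39189 + 46844) = √86033 ≈ 293.31)
(A + 694220) + n = (10*√13109 + 694220) + √86033 = (694220 + 10*√13109) + √86033 = 694220 + √86033 + 10*√13109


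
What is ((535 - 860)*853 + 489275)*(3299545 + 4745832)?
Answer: 1706022192850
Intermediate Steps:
((535 - 860)*853 + 489275)*(3299545 + 4745832) = (-325*853 + 489275)*8045377 = (-277225 + 489275)*8045377 = 212050*8045377 = 1706022192850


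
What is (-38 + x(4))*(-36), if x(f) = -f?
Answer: 1512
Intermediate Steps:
(-38 + x(4))*(-36) = (-38 - 1*4)*(-36) = (-38 - 4)*(-36) = -42*(-36) = 1512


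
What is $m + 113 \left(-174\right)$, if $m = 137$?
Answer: $-19525$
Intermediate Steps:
$m + 113 \left(-174\right) = 137 + 113 \left(-174\right) = 137 - 19662 = -19525$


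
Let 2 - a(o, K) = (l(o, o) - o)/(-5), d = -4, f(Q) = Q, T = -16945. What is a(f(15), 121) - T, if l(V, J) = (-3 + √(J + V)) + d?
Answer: 84713/5 + √30/5 ≈ 16944.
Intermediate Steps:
l(V, J) = -7 + √(J + V) (l(V, J) = (-3 + √(J + V)) - 4 = -7 + √(J + V))
a(o, K) = ⅗ - o/5 + √2*√o/5 (a(o, K) = 2 - ((-7 + √(o + o)) - o)/(-5) = 2 - ((-7 + √(2*o)) - o)*(-1)/5 = 2 - ((-7 + √2*√o) - o)*(-1)/5 = 2 - (-7 - o + √2*√o)*(-1)/5 = 2 - (7/5 + o/5 - √2*√o/5) = 2 + (-7/5 - o/5 + √2*√o/5) = ⅗ - o/5 + √2*√o/5)
a(f(15), 121) - T = (⅗ - ⅕*15 + √2*√15/5) - 1*(-16945) = (⅗ - 3 + √30/5) + 16945 = (-12/5 + √30/5) + 16945 = 84713/5 + √30/5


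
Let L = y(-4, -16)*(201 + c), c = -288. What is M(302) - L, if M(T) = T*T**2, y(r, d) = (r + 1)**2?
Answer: 27544391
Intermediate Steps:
y(r, d) = (1 + r)**2
M(T) = T**3
L = -783 (L = (1 - 4)**2*(201 - 288) = (-3)**2*(-87) = 9*(-87) = -783)
M(302) - L = 302**3 - 1*(-783) = 27543608 + 783 = 27544391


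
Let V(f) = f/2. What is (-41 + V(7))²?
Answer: 5625/4 ≈ 1406.3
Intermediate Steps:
V(f) = f/2 (V(f) = f*(½) = f/2)
(-41 + V(7))² = (-41 + (½)*7)² = (-41 + 7/2)² = (-75/2)² = 5625/4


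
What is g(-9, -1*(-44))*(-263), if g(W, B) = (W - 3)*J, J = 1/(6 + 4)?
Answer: 1578/5 ≈ 315.60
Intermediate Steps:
J = ⅒ (J = 1/10 = ⅒ ≈ 0.10000)
g(W, B) = -3/10 + W/10 (g(W, B) = (W - 3)*(⅒) = (-3 + W)*(⅒) = -3/10 + W/10)
g(-9, -1*(-44))*(-263) = (-3/10 + (⅒)*(-9))*(-263) = (-3/10 - 9/10)*(-263) = -6/5*(-263) = 1578/5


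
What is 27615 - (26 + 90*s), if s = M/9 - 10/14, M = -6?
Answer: 193993/7 ≈ 27713.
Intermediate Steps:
s = -29/21 (s = -6/9 - 10/14 = -6*1/9 - 10*1/14 = -2/3 - 5/7 = -29/21 ≈ -1.3810)
27615 - (26 + 90*s) = 27615 - (26 + 90*(-29/21)) = 27615 - (26 - 870/7) = 27615 - 1*(-688/7) = 27615 + 688/7 = 193993/7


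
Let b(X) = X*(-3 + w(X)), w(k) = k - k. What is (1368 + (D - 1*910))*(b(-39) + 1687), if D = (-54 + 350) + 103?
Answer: 1546028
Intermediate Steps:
D = 399 (D = 296 + 103 = 399)
w(k) = 0
b(X) = -3*X (b(X) = X*(-3 + 0) = X*(-3) = -3*X)
(1368 + (D - 1*910))*(b(-39) + 1687) = (1368 + (399 - 1*910))*(-3*(-39) + 1687) = (1368 + (399 - 910))*(117 + 1687) = (1368 - 511)*1804 = 857*1804 = 1546028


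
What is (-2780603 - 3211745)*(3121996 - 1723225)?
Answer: -8381922604308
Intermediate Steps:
(-2780603 - 3211745)*(3121996 - 1723225) = -5992348*1398771 = -8381922604308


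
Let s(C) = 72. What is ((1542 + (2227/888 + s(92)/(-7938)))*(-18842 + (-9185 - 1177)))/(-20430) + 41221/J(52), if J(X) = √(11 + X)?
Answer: 30040291853/13606380 + 41221*√7/21 ≈ 7401.2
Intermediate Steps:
((1542 + (2227/888 + s(92)/(-7938)))*(-18842 + (-9185 - 1177)))/(-20430) + 41221/J(52) = ((1542 + (2227/888 + 72/(-7938)))*(-18842 + (-9185 - 1177)))/(-20430) + 41221/(√(11 + 52)) = ((1542 + (2227*(1/888) + 72*(-1/7938)))*(-18842 - 10362))*(-1/20430) + 41221/(√63) = ((1542 + (2227/888 - 4/441))*(-29204))*(-1/20430) + 41221/((3*√7)) = ((1542 + 326185/130536)*(-29204))*(-1/20430) + 41221*(√7/21) = ((201612697/130536)*(-29204))*(-1/20430) + 41221*√7/21 = -30040291853/666*(-1/20430) + 41221*√7/21 = 30040291853/13606380 + 41221*√7/21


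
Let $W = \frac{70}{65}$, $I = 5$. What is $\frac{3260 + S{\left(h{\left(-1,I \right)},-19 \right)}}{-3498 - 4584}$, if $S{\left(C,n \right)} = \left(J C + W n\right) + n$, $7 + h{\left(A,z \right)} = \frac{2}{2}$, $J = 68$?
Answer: $- \frac{36563}{105066} \approx -0.348$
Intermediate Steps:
$h{\left(A,z \right)} = -6$ ($h{\left(A,z \right)} = -7 + \frac{2}{2} = -7 + 2 \cdot \frac{1}{2} = -7 + 1 = -6$)
$W = \frac{14}{13}$ ($W = 70 \cdot \frac{1}{65} = \frac{14}{13} \approx 1.0769$)
$S{\left(C,n \right)} = 68 C + \frac{27 n}{13}$ ($S{\left(C,n \right)} = \left(68 C + \frac{14 n}{13}\right) + n = 68 C + \frac{27 n}{13}$)
$\frac{3260 + S{\left(h{\left(-1,I \right)},-19 \right)}}{-3498 - 4584} = \frac{3260 + \left(68 \left(-6\right) + \frac{27}{13} \left(-19\right)\right)}{-3498 - 4584} = \frac{3260 - \frac{5817}{13}}{-8082} = \left(3260 - \frac{5817}{13}\right) \left(- \frac{1}{8082}\right) = \frac{36563}{13} \left(- \frac{1}{8082}\right) = - \frac{36563}{105066}$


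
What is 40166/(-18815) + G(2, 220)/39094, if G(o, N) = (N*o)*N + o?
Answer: 125540013/367776805 ≈ 0.34135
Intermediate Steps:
G(o, N) = o + o*N² (G(o, N) = o*N² + o = o + o*N²)
40166/(-18815) + G(2, 220)/39094 = 40166/(-18815) + (2*(1 + 220²))/39094 = 40166*(-1/18815) + (2*(1 + 48400))*(1/39094) = -40166/18815 + (2*48401)*(1/39094) = -40166/18815 + 96802*(1/39094) = -40166/18815 + 48401/19547 = 125540013/367776805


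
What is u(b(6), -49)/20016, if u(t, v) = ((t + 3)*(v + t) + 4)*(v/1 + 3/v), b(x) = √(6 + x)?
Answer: 78731/245196 + 13823*√3/61299 ≈ 0.71167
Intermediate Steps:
u(t, v) = (4 + (3 + t)*(t + v))*(v + 3/v) (u(t, v) = ((3 + t)*(t + v) + 4)*(v*1 + 3/v) = (4 + (3 + t)*(t + v))*(v + 3/v))
u(b(6), -49)/20016 = ((12 + 3*(√(6 + 6))² + 9*√(6 + 6) - 49*(9 + 3*√(6 + 6) + 3*(-49)² + 4*(-49) + √(6 + 6)*(-49)² - 49*(√(6 + 6))² + 3*√(6 + 6)*(-49)))/(-49))/20016 = -(12 + 3*(√12)² + 9*√12 - 49*(9 + 3*√12 + 3*2401 - 196 + √12*2401 - 49*(√12)² + 3*√12*(-49)))/49*(1/20016) = -(12 + 3*(2*√3)² + 9*(2*√3) - 49*(9 + 3*(2*√3) + 7203 - 196 + (2*√3)*2401 - 49*(2*√3)² + 3*(2*√3)*(-49)))/49*(1/20016) = -(12 + 3*12 + 18*√3 - 49*(9 + 6*√3 + 7203 - 196 + 4802*√3 - 49*12 - 294*√3))/49*(1/20016) = -(12 + 36 + 18*√3 - 49*(9 + 6*√3 + 7203 - 196 + 4802*√3 - 588 - 294*√3))/49*(1/20016) = -(12 + 36 + 18*√3 - 49*(6428 + 4514*√3))/49*(1/20016) = -(12 + 36 + 18*√3 + (-314972 - 221186*√3))/49*(1/20016) = -(-314924 - 221168*√3)/49*(1/20016) = (314924/49 + 221168*√3/49)*(1/20016) = 78731/245196 + 13823*√3/61299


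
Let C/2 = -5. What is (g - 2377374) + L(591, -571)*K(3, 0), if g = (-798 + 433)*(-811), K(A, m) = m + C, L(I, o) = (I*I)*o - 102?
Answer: 1992314171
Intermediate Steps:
C = -10 (C = 2*(-5) = -10)
L(I, o) = -102 + o*I² (L(I, o) = I²*o - 102 = o*I² - 102 = -102 + o*I²)
K(A, m) = -10 + m (K(A, m) = m - 10 = -10 + m)
g = 296015 (g = -365*(-811) = 296015)
(g - 2377374) + L(591, -571)*K(3, 0) = (296015 - 2377374) + (-102 - 571*591²)*(-10 + 0) = -2081359 + (-102 - 571*349281)*(-10) = -2081359 + (-102 - 199439451)*(-10) = -2081359 - 199439553*(-10) = -2081359 + 1994395530 = 1992314171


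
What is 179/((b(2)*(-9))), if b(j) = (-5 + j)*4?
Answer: 179/108 ≈ 1.6574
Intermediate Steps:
b(j) = -20 + 4*j
179/((b(2)*(-9))) = 179/(((-20 + 4*2)*(-9))) = 179/(((-20 + 8)*(-9))) = 179/((-12*(-9))) = 179/108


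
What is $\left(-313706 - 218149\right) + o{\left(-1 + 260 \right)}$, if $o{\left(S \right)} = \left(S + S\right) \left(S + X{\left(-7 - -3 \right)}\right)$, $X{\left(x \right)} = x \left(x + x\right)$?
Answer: $-381117$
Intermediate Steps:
$X{\left(x \right)} = 2 x^{2}$ ($X{\left(x \right)} = x 2 x = 2 x^{2}$)
$o{\left(S \right)} = 2 S \left(32 + S\right)$ ($o{\left(S \right)} = \left(S + S\right) \left(S + 2 \left(-7 - -3\right)^{2}\right) = 2 S \left(S + 2 \left(-7 + 3\right)^{2}\right) = 2 S \left(S + 2 \left(-4\right)^{2}\right) = 2 S \left(S + 2 \cdot 16\right) = 2 S \left(S + 32\right) = 2 S \left(32 + S\right)$)
$\left(-313706 - 218149\right) + o{\left(-1 + 260 \right)} = \left(-313706 - 218149\right) + 2 \left(-1 + 260\right) \left(32 + \left(-1 + 260\right)\right) = -531855 + 2 \cdot 259 \left(32 + 259\right) = -531855 + 2 \cdot 259 \cdot 291 = -531855 + 150738 = -381117$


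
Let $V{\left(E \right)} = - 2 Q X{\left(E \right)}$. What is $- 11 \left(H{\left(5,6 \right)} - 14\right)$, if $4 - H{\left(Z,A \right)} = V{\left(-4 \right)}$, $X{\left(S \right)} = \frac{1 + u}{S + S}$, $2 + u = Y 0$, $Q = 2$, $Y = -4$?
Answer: $\frac{209}{2} \approx 104.5$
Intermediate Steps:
$u = -2$ ($u = -2 - 0 = -2 + 0 = -2$)
$X{\left(S \right)} = - \frac{1}{2 S}$ ($X{\left(S \right)} = \frac{1 - 2}{S + S} = - \frac{1}{2 S}$)
$V{\left(E \right)} = \frac{2}{E}$ ($V{\left(E \right)} = \left(-2\right) 2 \left(- \frac{1}{2 E}\right) = - 4 \left(- \frac{1}{2 E}\right) = \frac{2}{E}$)
$H{\left(Z,A \right)} = \frac{9}{2}$ ($H{\left(Z,A \right)} = 4 - \frac{2}{-4} = 4 - 2 \left(- \frac{1}{4}\right) = 4 - - \frac{1}{2} = 4 + \frac{1}{2} = \frac{9}{2}$)
$- 11 \left(H{\left(5,6 \right)} - 14\right) = - 11 \left(\frac{9}{2} - 14\right) = \left(-11\right) \left(- \frac{19}{2}\right) = \frac{209}{2}$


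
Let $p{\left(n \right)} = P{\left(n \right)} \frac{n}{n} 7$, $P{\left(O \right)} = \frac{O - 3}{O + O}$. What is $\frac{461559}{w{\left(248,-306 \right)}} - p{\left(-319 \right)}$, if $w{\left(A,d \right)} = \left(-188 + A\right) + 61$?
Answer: $\frac{13372814}{3509} \approx 3811.0$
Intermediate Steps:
$w{\left(A,d \right)} = -127 + A$
$P{\left(O \right)} = \frac{-3 + O}{2 O}$
$p{\left(n \right)} = \frac{7 \left(-3 + n\right)}{2 n}$ ($p{\left(n \right)} = \frac{-3 + n}{2 n} \frac{n}{n} 7 = \frac{-3 + n}{2 n} 1 \cdot 7 = \frac{-3 + n}{2 n} 7 = \frac{7 \left(-3 + n\right)}{2 n}$)
$\frac{461559}{w{\left(248,-306 \right)}} - p{\left(-319 \right)} = \frac{461559}{-127 + 248} - \frac{7 \left(-3 - 319\right)}{2 \left(-319\right)} = \frac{461559}{121} - \frac{7}{2} \left(- \frac{1}{319}\right) \left(-322\right) = 461559 \cdot \frac{1}{121} - \frac{1127}{319} = \frac{461559}{121} - \frac{1127}{319} = \frac{13372814}{3509}$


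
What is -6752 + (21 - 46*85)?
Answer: -10641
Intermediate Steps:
-6752 + (21 - 46*85) = -6752 + (21 - 3910) = -6752 - 3889 = -10641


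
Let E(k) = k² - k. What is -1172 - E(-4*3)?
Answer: -1328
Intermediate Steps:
-1172 - E(-4*3) = -1172 - (-4*3)*(-1 - 4*3) = -1172 - (-12)*(-1 - 12) = -1172 - (-12)*(-13) = -1172 - 1*156 = -1172 - 156 = -1328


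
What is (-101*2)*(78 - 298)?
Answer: 44440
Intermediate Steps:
(-101*2)*(78 - 298) = -202*(-220) = 44440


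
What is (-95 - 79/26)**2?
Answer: 6497401/676 ≈ 9611.5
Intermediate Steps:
(-95 - 79/26)**2 = (-2549/26)**2 = 6497401/676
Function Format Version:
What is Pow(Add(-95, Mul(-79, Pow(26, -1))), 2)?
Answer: Rational(6497401, 676) ≈ 9611.5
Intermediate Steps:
Pow(Add(-95, Mul(-79, Pow(26, -1))), 2) = Pow(Add(-95, Mul(-79, Rational(1, 26))), 2) = Pow(Add(-95, Rational(-79, 26)), 2) = Pow(Rational(-2549, 26), 2) = Rational(6497401, 676)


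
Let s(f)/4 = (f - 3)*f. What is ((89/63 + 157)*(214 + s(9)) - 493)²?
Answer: 18150505436281/3969 ≈ 4.5731e+9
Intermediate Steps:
s(f) = 4*f*(-3 + f) (s(f) = 4*((f - 3)*f) = 4*((-3 + f)*f) = 4*(f*(-3 + f)) = 4*f*(-3 + f))
((89/63 + 157)*(214 + s(9)) - 493)² = ((89/63 + 157)*(214 + 4*9*(-3 + 9)) - 493)² = ((89*(1/63) + 157)*(214 + 4*9*6) - 493)² = ((89/63 + 157)*(214 + 216) - 493)² = ((9980/63)*430 - 493)² = (4291400/63 - 493)² = (4260341/63)² = 18150505436281/3969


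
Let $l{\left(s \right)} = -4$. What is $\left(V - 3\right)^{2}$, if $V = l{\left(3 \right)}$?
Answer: $49$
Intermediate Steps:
$V = -4$
$\left(V - 3\right)^{2} = \left(-4 - 3\right)^{2} = \left(-7\right)^{2} = 49$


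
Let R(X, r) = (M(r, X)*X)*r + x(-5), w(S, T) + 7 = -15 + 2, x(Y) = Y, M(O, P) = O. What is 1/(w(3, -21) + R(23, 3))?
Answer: 1/182 ≈ 0.0054945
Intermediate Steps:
w(S, T) = -20 (w(S, T) = -7 + (-15 + 2) = -7 - 13 = -20)
R(X, r) = -5 + X*r² (R(X, r) = (r*X)*r - 5 = (X*r)*r - 5 = X*r² - 5 = -5 + X*r²)
1/(w(3, -21) + R(23, 3)) = 1/(-20 + (-5 + 23*3²)) = 1/(-20 + (-5 + 23*9)) = 1/(-20 + (-5 + 207)) = 1/(-20 + 202) = 1/182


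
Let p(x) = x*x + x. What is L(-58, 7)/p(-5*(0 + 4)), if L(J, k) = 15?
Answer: 3/76 ≈ 0.039474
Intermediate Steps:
p(x) = x + x² (p(x) = x² + x = x + x²)
L(-58, 7)/p(-5*(0 + 4)) = 15/(((-5*(0 + 4))*(1 - 5*(0 + 4)))) = 15/(((-5*4)*(1 - 5*4))) = 15/((-20*(1 - 20))) = 15/((-20*(-19))) = 15/380 = 15*(1/380) = 3/76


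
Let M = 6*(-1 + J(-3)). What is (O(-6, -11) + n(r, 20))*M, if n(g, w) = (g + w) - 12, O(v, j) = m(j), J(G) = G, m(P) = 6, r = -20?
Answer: 144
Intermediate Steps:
O(v, j) = 6
n(g, w) = -12 + g + w
M = -24 (M = 6*(-1 - 3) = 6*(-4) = -24)
(O(-6, -11) + n(r, 20))*M = (6 + (-12 - 20 + 20))*(-24) = (6 - 12)*(-24) = -6*(-24) = 144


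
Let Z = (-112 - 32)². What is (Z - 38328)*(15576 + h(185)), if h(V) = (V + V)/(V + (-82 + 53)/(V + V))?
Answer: -6250217090144/22807 ≈ -2.7405e+8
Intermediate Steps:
Z = 20736 (Z = (-144)² = 20736)
h(V) = 2*V/(V - 29/(2*V)) (h(V) = (2*V)/(V - 29*1/(2*V)) = (2*V)/(V - 29/(2*V)) = 2*V/(V - 29/(2*V)))
(Z - 38328)*(15576 + h(185)) = (20736 - 38328)*(15576 + 4*185²/(-29 + 2*185²)) = -17592*(15576 + 4*34225/(-29 + 2*34225)) = -17592*(15576 + 4*34225/(-29 + 68450)) = -17592*(15576 + 4*34225/68421) = -17592*(15576 + 4*34225*(1/68421)) = -17592*(15576 + 136900/68421) = -17592*1065862396/68421 = -6250217090144/22807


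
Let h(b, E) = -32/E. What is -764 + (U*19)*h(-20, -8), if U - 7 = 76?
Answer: 5544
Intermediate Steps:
U = 83 (U = 7 + 76 = 83)
-764 + (U*19)*h(-20, -8) = -764 + (83*19)*(-32/(-8)) = -764 + 1577*(-32*(-⅛)) = -764 + 1577*4 = -764 + 6308 = 5544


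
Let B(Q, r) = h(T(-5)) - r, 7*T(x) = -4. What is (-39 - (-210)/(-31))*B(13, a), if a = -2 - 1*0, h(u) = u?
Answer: -14190/217 ≈ -65.392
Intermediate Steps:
T(x) = -4/7 (T(x) = (⅐)*(-4) = -4/7)
a = -2 (a = -2 + 0 = -2)
B(Q, r) = -4/7 - r
(-39 - (-210)/(-31))*B(13, a) = (-39 - (-210)/(-31))*(-4/7 - 1*(-2)) = (-39 - (-210)*(-1)/31)*(-4/7 + 2) = (-39 - 6*35/31)*(10/7) = (-39 - 210/31)*(10/7) = -1419/31*10/7 = -14190/217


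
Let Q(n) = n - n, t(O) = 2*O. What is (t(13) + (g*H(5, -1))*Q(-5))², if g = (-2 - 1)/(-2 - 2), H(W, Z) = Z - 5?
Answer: 676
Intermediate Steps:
H(W, Z) = -5 + Z
Q(n) = 0
g = ¾ (g = -3/(-4) = -3*(-¼) = ¾ ≈ 0.75000)
(t(13) + (g*H(5, -1))*Q(-5))² = (2*13 + (3*(-5 - 1)/4)*0)² = (26 + ((¾)*(-6))*0)² = (26 - 9/2*0)² = (26 + 0)² = 26² = 676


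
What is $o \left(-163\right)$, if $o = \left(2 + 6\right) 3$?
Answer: $-3912$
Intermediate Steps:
$o = 24$ ($o = 8 \cdot 3 = 24$)
$o \left(-163\right) = 24 \left(-163\right) = -3912$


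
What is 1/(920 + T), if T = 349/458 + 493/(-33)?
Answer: 15114/13690603 ≈ 0.0011040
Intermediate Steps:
T = -214277/15114 (T = 349*(1/458) + 493*(-1/33) = 349/458 - 493/33 = -214277/15114 ≈ -14.177)
1/(920 + T) = 1/(920 - 214277/15114) = 1/(13690603/15114) = 15114/13690603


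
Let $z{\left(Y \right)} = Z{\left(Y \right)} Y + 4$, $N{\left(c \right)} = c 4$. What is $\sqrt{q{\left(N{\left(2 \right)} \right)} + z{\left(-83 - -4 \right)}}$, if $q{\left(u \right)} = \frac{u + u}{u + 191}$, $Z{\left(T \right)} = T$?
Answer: $\frac{\sqrt{247311429}}{199} \approx 79.026$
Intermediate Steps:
$N{\left(c \right)} = 4 c$
$z{\left(Y \right)} = 4 + Y^{2}$ ($z{\left(Y \right)} = Y Y + 4 = Y^{2} + 4 = 4 + Y^{2}$)
$q{\left(u \right)} = \frac{2 u}{191 + u}$
$\sqrt{q{\left(N{\left(2 \right)} \right)} + z{\left(-83 - -4 \right)}} = \sqrt{\frac{2 \cdot 4 \cdot 2}{191 + 4 \cdot 2} + \left(4 + \left(-83 - -4\right)^{2}\right)} = \sqrt{2 \cdot 8 \frac{1}{191 + 8} + \left(4 + \left(-83 + 4\right)^{2}\right)} = \sqrt{2 \cdot 8 \cdot \frac{1}{199} + \left(4 + \left(-79\right)^{2}\right)} = \sqrt{2 \cdot 8 \cdot \frac{1}{199} + \left(4 + 6241\right)} = \sqrt{\frac{16}{199} + 6245} = \sqrt{\frac{1242771}{199}} = \frac{\sqrt{247311429}}{199}$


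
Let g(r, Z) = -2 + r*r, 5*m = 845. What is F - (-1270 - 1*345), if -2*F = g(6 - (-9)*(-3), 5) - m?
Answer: 1480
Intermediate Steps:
m = 169 (m = (1/5)*845 = 169)
g(r, Z) = -2 + r**2
F = -135 (F = -((-2 + (6 - (-9)*(-3))**2) - 1*169)/2 = -((-2 + (6 - 1*27)**2) - 169)/2 = -((-2 + (6 - 27)**2) - 169)/2 = -((-2 + (-21)**2) - 169)/2 = -((-2 + 441) - 169)/2 = -(439 - 169)/2 = -1/2*270 = -135)
F - (-1270 - 1*345) = -135 - (-1270 - 1*345) = -135 - (-1270 - 345) = -135 - 1*(-1615) = -135 + 1615 = 1480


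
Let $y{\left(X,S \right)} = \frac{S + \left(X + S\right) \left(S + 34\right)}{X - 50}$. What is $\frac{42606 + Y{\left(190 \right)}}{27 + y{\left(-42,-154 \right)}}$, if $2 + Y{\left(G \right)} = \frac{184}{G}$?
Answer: $- \frac{186183712}{991895} \approx -187.71$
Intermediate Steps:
$Y{\left(G \right)} = -2 + \frac{184}{G}$
$y{\left(X,S \right)} = \frac{S + \left(34 + S\right) \left(S + X\right)}{-50 + X}$ ($y{\left(X,S \right)} = \frac{S + \left(S + X\right) \left(34 + S\right)}{-50 + X} = \frac{S + \left(34 + S\right) \left(S + X\right)}{-50 + X}$)
$\frac{42606 + Y{\left(190 \right)}}{27 + y{\left(-42,-154 \right)}} = \frac{42606 - \left(2 - \frac{184}{190}\right)}{27 + \frac{\left(-154\right)^{2} + 34 \left(-42\right) + 35 \left(-154\right) - -6468}{-50 - 42}} = \frac{42606 + \left(-2 + 184 \cdot \frac{1}{190}\right)}{27 + \frac{23716 - 1428 - 5390 + 6468}{-92}} = \frac{42606 + \left(-2 + \frac{92}{95}\right)}{27 - \frac{11683}{46}} = \frac{42606 - \frac{98}{95}}{27 - \frac{11683}{46}} = \frac{4047472}{95 \left(- \frac{10441}{46}\right)} = \frac{4047472}{95} \left(- \frac{46}{10441}\right) = - \frac{186183712}{991895}$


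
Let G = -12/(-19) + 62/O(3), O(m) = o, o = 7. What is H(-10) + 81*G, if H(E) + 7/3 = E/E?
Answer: 306134/399 ≈ 767.25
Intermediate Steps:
O(m) = 7
H(E) = -4/3 (H(E) = -7/3 + E/E = -7/3 + 1 = -4/3)
G = 1262/133 (G = -12/(-19) + 62/7 = -12*(-1/19) + 62*(⅐) = 12/19 + 62/7 = 1262/133 ≈ 9.4887)
H(-10) + 81*G = -4/3 + 81*(1262/133) = -4/3 + 102222/133 = 306134/399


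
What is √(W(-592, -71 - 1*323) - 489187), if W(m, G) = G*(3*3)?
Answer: I*√492733 ≈ 701.95*I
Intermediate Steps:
W(m, G) = 9*G (W(m, G) = G*9 = 9*G)
√(W(-592, -71 - 1*323) - 489187) = √(9*(-71 - 1*323) - 489187) = √(9*(-71 - 323) - 489187) = √(9*(-394) - 489187) = √(-3546 - 489187) = √(-492733) = I*√492733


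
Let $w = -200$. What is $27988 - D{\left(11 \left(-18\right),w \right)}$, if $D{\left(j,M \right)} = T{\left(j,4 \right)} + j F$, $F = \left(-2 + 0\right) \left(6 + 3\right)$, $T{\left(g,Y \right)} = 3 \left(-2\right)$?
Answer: $24430$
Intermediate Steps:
$T{\left(g,Y \right)} = -6$
$F = -18$ ($F = \left(-2\right) 9 = -18$)
$D{\left(j,M \right)} = -6 - 18 j$ ($D{\left(j,M \right)} = -6 + j \left(-18\right) = -6 - 18 j$)
$27988 - D{\left(11 \left(-18\right),w \right)} = 27988 - \left(-6 - 18 \cdot 11 \left(-18\right)\right) = 27988 - \left(-6 - -3564\right) = 27988 - \left(-6 + 3564\right) = 27988 - 3558 = 24430$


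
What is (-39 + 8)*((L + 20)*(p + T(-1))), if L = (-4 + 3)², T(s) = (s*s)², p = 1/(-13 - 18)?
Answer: -630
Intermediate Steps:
p = -1/31 (p = 1/(-31) = -1/31 ≈ -0.032258)
T(s) = s⁴ (T(s) = (s²)² = s⁴)
L = 1 (L = (-1)² = 1)
(-39 + 8)*((L + 20)*(p + T(-1))) = (-39 + 8)*((1 + 20)*(-1/31 + (-1)⁴)) = -651*(-1/31 + 1) = -651*30/31 = -31*630/31 = -630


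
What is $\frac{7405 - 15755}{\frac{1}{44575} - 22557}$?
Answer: $\frac{186100625}{502739137} \approx 0.37017$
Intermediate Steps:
$\frac{7405 - 15755}{\frac{1}{44575} - 22557} = - \frac{8350}{\frac{1}{44575} - 22557} = - \frac{8350}{- \frac{1005478274}{44575}} = \left(-8350\right) \left(- \frac{44575}{1005478274}\right) = \frac{186100625}{502739137}$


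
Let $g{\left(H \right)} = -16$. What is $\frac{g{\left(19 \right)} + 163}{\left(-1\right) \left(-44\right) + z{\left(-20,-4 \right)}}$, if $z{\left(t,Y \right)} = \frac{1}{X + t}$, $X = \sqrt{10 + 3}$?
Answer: $\frac{2500176}{747473} + \frac{147 \sqrt{13}}{747473} \approx 3.3455$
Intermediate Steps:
$X = \sqrt{13} \approx 3.6056$
$z{\left(t,Y \right)} = \frac{1}{t + \sqrt{13}}$ ($z{\left(t,Y \right)} = \frac{1}{\sqrt{13} + t} = \frac{1}{t + \sqrt{13}}$)
$\frac{g{\left(19 \right)} + 163}{\left(-1\right) \left(-44\right) + z{\left(-20,-4 \right)}} = \frac{-16 + 163}{\left(-1\right) \left(-44\right) + \frac{1}{-20 + \sqrt{13}}} = \frac{147}{44 + \frac{1}{-20 + \sqrt{13}}}$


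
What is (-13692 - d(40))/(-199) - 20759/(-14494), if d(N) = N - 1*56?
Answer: 202350985/2884306 ≈ 70.156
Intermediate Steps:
d(N) = -56 + N (d(N) = N - 56 = -56 + N)
(-13692 - d(40))/(-199) - 20759/(-14494) = (-13692 - (-56 + 40))/(-199) - 20759/(-14494) = (-13692 - 1*(-16))*(-1/199) - 20759*(-1/14494) = (-13692 + 16)*(-1/199) + 20759/14494 = -13676*(-1/199) + 20759/14494 = 13676/199 + 20759/14494 = 202350985/2884306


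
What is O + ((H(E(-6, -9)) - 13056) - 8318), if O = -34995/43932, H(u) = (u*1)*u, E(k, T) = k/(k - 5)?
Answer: -37873987857/1771924 ≈ -21375.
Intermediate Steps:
E(k, T) = k/(-5 + k)
H(u) = u² (H(u) = u*u = u²)
O = -11665/14644 (O = -34995*1/43932 = -11665/14644 ≈ -0.79657)
O + ((H(E(-6, -9)) - 13056) - 8318) = -11665/14644 + (((-6/(-5 - 6))² - 13056) - 8318) = -11665/14644 + (((-6/(-11))² - 13056) - 8318) = -11665/14644 + (((-6*(-1/11))² - 13056) - 8318) = -11665/14644 + (((6/11)² - 13056) - 8318) = -11665/14644 + ((36/121 - 13056) - 8318) = -11665/14644 + (-1579740/121 - 8318) = -11665/14644 - 2586218/121 = -37873987857/1771924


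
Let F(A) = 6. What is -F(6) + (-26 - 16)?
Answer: -48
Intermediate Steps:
-F(6) + (-26 - 16) = -1*6 + (-26 - 16) = -6 - 42 = -48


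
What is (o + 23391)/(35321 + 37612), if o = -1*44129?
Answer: -20738/72933 ≈ -0.28434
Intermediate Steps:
o = -44129
(o + 23391)/(35321 + 37612) = (-44129 + 23391)/(35321 + 37612) = -20738/72933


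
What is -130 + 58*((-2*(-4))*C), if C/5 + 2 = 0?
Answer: -4770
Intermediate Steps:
C = -10 (C = -10 + 5*0 = -10 + 0 = -10)
-130 + 58*((-2*(-4))*C) = -130 + 58*(-2*(-4)*(-10)) = -130 + 58*(8*(-10)) = -130 + 58*(-80) = -130 - 4640 = -4770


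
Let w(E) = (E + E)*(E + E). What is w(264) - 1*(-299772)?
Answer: 578556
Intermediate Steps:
w(E) = 4*E² (w(E) = (2*E)*(2*E) = 4*E²)
w(264) - 1*(-299772) = 4*264² - 1*(-299772) = 4*69696 + 299772 = 278784 + 299772 = 578556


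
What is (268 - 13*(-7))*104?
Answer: 37336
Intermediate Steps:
(268 - 13*(-7))*104 = (268 + 91)*104 = 359*104 = 37336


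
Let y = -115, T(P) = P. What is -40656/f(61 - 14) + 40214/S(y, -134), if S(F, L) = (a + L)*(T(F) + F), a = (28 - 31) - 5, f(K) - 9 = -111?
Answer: 110993899/277610 ≈ 399.82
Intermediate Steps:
f(K) = -102 (f(K) = 9 - 111 = -102)
a = -8 (a = -3 - 5 = -8)
S(F, L) = 2*F*(-8 + L) (S(F, L) = (-8 + L)*(F + F) = (-8 + L)*(2*F) = 2*F*(-8 + L))
-40656/f(61 - 14) + 40214/S(y, -134) = -40656/(-102) + 40214/((2*(-115)*(-8 - 134))) = -40656*(-1/102) + 40214/((2*(-115)*(-142))) = 6776/17 + 40214/32660 = 6776/17 + 40214*(1/32660) = 6776/17 + 20107/16330 = 110993899/277610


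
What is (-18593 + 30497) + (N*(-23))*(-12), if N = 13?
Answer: 15492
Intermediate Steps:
(-18593 + 30497) + (N*(-23))*(-12) = (-18593 + 30497) + (13*(-23))*(-12) = 11904 - 299*(-12) = 11904 + 3588 = 15492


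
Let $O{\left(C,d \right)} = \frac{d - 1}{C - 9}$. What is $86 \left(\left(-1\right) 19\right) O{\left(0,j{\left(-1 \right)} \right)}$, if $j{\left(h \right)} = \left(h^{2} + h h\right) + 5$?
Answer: $\frac{3268}{3} \approx 1089.3$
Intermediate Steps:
$j{\left(h \right)} = 5 + 2 h^{2}$ ($j{\left(h \right)} = \left(h^{2} + h^{2}\right) + 5 = 2 h^{2} + 5 = 5 + 2 h^{2}$)
$O{\left(C,d \right)} = \frac{-1 + d}{-9 + C}$
$86 \left(\left(-1\right) 19\right) O{\left(0,j{\left(-1 \right)} \right)} = 86 \left(\left(-1\right) 19\right) \frac{-1 + \left(5 + 2 \left(-1\right)^{2}\right)}{-9 + 0} = 86 \left(-19\right) \frac{-1 + \left(5 + 2 \cdot 1\right)}{-9} = - 1634 \left(- \frac{-1 + \left(5 + 2\right)}{9}\right) = - 1634 \left(- \frac{-1 + 7}{9}\right) = - 1634 \left(\left(- \frac{1}{9}\right) 6\right) = \left(-1634\right) \left(- \frac{2}{3}\right) = \frac{3268}{3}$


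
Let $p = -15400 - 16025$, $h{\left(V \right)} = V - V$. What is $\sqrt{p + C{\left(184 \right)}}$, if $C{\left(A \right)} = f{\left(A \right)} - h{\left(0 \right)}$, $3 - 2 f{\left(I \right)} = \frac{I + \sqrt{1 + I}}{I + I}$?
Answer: $\frac{\sqrt{-1063882480 - 46 \sqrt{185}}}{184} \approx 177.27 i$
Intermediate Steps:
$h{\left(V \right)} = 0$
$f{\left(I \right)} = \frac{3}{2} - \frac{I + \sqrt{1 + I}}{4 I}$ ($f{\left(I \right)} = \frac{3}{2} - \frac{\left(I + \sqrt{1 + I}\right) \frac{1}{I + I}}{2} = \frac{3}{2} - \frac{\left(I + \sqrt{1 + I}\right) \frac{1}{2 I}}{2} = \frac{3}{2} - \frac{\frac{1}{2} \frac{1}{I} \left(I + \sqrt{1 + I}\right)}{2} = \frac{3}{2} - \frac{I + \sqrt{1 + I}}{4 I}$)
$C{\left(A \right)} = \frac{- \sqrt{1 + A} + 5 A}{4 A}$ ($C{\left(A \right)} = \frac{- \sqrt{1 + A} + 5 A}{4 A} - 0 = \frac{- \sqrt{1 + A} + 5 A}{4 A} + 0 = \frac{- \sqrt{1 + A} + 5 A}{4 A}$)
$p = -31425$
$\sqrt{p + C{\left(184 \right)}} = \sqrt{-31425 + \frac{- \sqrt{1 + 184} + 5 \cdot 184}{4 \cdot 184}} = \sqrt{-31425 + \frac{1}{4} \cdot \frac{1}{184} \left(- \sqrt{185} + 920\right)} = \sqrt{-31425 + \frac{1}{4} \cdot \frac{1}{184} \left(920 - \sqrt{185}\right)} = \sqrt{-31425 + \left(\frac{5}{4} - \frac{\sqrt{185}}{736}\right)} = \sqrt{- \frac{125695}{4} - \frac{\sqrt{185}}{736}}$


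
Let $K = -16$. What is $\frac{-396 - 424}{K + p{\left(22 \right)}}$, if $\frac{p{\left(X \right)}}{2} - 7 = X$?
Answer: $- \frac{410}{21} \approx -19.524$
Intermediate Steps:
$p{\left(X \right)} = 14 + 2 X$
$\frac{-396 - 424}{K + p{\left(22 \right)}} = \frac{-396 - 424}{-16 + \left(14 + 2 \cdot 22\right)} = - \frac{820}{-16 + \left(14 + 44\right)} = - \frac{820}{-16 + 58} = - \frac{820}{42} = \left(-820\right) \frac{1}{42} = - \frac{410}{21}$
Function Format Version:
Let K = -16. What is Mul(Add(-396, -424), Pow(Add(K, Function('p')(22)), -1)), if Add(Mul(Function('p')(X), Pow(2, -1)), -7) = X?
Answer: Rational(-410, 21) ≈ -19.524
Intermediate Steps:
Function('p')(X) = Add(14, Mul(2, X))
Mul(Add(-396, -424), Pow(Add(K, Function('p')(22)), -1)) = Mul(Add(-396, -424), Pow(Add(-16, Add(14, Mul(2, 22))), -1)) = Mul(-820, Pow(Add(-16, Add(14, 44)), -1)) = Mul(-820, Pow(Add(-16, 58), -1)) = Mul(-820, Pow(42, -1)) = Mul(-820, Rational(1, 42)) = Rational(-410, 21)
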